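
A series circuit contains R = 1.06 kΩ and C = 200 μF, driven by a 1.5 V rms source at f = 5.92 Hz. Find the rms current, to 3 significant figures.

1.40 mA

ω = 2πf = 37.20 rad/s
X_C = 1/(ωC) = 134 Ω
Z = 1060 − j134 Ω
|Z| = √(1060² + 134²) = 1070 Ω
I = V/|Z| = 1.5/1070 = 1.40 mA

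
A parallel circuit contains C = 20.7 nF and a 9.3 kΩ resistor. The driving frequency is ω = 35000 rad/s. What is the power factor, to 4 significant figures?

0.1468

X_C = 1/(ωC) = 1380 Ω
Parallel: admittances add. Y = 1/R + jωC
Y = (0.0001075 + j0.0007245) S
|Y| = 0.0007324 S → |Z| = 1/|Y| = 1365 Ω, ∠Z = −∠Y = -81.56°
cos φ = cos(-81.56°) = 0.1468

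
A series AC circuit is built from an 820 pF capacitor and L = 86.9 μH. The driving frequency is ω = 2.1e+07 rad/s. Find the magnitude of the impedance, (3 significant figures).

1770 Ω

X_L = ωL = 1820 Ω
X_C = 1/(ωC) = 58.1 Ω
Net reactance X = X_L − X_C = 1770 Ω
Z = j1770 Ω
|Z| = √(0² + 1770²) = 1770 Ω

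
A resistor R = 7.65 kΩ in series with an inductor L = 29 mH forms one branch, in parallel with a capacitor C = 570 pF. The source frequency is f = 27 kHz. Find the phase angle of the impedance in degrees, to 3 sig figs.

-21.9°

ω = 2πf = 169600 rad/s
X_L = ωL = 4920 Ω
X_C = 1/(ωC) = 10300 Ω
Branch 1 (R+jX_L): Z₁ = 7650 + j4920 Ω, |Z₁| = 9100 Ω
Branch 2 (−jX_C): Z₂ = −j10300 Ω
Parallel: Z = Z₁Z₂/(Z₁+Z₂), |Z| = 10000 Ω, ∠Z = -21.9°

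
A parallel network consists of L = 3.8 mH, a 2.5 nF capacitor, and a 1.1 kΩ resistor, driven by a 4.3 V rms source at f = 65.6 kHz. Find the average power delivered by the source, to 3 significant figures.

ω = 2πf = 412200 rad/s
X_L = ωL = 1570 Ω
X_C = 1/(ωC) = 970 Ω
Parallel: admittances add. Y = 1/R + 1/(jωL) + jωC
Y = (0.000909 + j0.000392) S
|Y| = 0.000990 S → |Z| = 1/|Y| = 1010 Ω, ∠Z = −∠Y = -23.3°
I = V/|Z| = 4.26 mA
P = VI cos φ = 4.3 × 0.00426 × cos(-23.3°) = 16.8 mW

16.8 mW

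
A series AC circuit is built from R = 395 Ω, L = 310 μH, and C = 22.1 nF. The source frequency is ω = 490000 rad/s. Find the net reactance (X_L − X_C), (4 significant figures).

X_L = ωL = 151.9 Ω
X_C = 1/(ωC) = 92.34 Ω
X = 151.9 − 92.34 = 59.56 Ω

59.56 Ω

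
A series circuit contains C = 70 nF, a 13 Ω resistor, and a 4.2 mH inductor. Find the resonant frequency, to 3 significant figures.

9.28 kHz

ω₀ = 1/√(LC) = 1/√(0.0042 × 7e-08) = 58320 rad/s
f₀ = ω₀/(2π) = 9.28 kHz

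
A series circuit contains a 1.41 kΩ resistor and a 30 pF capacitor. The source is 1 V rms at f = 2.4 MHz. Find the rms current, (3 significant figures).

381 μA

ω = 2πf = 1.508e+07 rad/s
X_C = 1/(ωC) = 2210 Ω
Z = 1410 − j2210 Ω
|Z| = √(1410² + 2210²) = 2620 Ω
I = V/|Z| = 1/2620 = 381 μA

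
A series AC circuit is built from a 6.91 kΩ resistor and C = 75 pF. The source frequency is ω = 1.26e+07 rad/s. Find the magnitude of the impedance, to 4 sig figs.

X_C = 1/(ωC) = 1058 Ω
Z = 6910 − j1058 Ω
|Z| = √(6910² + 1058²) = 6991 Ω

6991 Ω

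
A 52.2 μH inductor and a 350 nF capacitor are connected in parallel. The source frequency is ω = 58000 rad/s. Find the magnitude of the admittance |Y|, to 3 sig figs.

X_L = ωL = 3.03 Ω
X_C = 1/(ωC) = 49.3 Ω
Parallel: admittances add. Y = 1/(jωL) + jωC
Y = (0 − j0.310) S
|Y| = 0.310 S → |Z| = 1/|Y| = 3.23 Ω, ∠Z = −∠Y = 90.0°

310 mS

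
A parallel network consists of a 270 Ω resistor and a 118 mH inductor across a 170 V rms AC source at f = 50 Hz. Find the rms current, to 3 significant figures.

4.63 A

ω = 2πf = 314.2 rad/s
X_L = ωL = 37.1 Ω
Parallel: admittances add. Y = 1/R + 1/(jωL)
Y = (0.00370 − j0.0270) S
|Y| = 0.0272 S → |Z| = 1/|Y| = 36.7 Ω, ∠Z = −∠Y = 82.2°
I = V/|Z| = 170/36.7 = 4.63 A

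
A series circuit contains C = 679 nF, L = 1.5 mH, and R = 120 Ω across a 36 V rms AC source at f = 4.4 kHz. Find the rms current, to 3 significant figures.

299 mA

ω = 2πf = 27650 rad/s
X_L = ωL = 41.5 Ω
X_C = 1/(ωC) = 53.3 Ω
Net reactance X = X_L − X_C = -11.8 Ω
Z = 120 − j11.8 Ω
|Z| = √(120² + 11.8²) = 121 Ω
I = V/|Z| = 36/121 = 299 mA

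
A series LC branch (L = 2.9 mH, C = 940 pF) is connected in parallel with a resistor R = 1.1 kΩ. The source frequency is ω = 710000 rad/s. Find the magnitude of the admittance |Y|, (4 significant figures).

2.002 mS

X_L = ωL = 2059 Ω
X_C = 1/(ωC) = 1498 Ω
Branch 1: Z₁ = R = 1100 Ω
Branch 2 (series LC): Z₂ = j(X_L − X_C) = j560.6 Ω
Parallel: Z = Z₁Z₂/(Z₁+Z₂), |Z| = 499.5 Ω, ∠Z = 62.99°
|Y| = 1/|Z| = 2.002 mS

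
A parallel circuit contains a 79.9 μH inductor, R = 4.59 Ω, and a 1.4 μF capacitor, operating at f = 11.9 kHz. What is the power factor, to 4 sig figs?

ω = 2πf = 74770 rad/s
X_L = ωL = 5.974 Ω
X_C = 1/(ωC) = 9.553 Ω
Parallel: admittances add. Y = 1/R + 1/(jωL) + jωC
Y = (0.2179 − j0.06271) S
|Y| = 0.2267 S → |Z| = 1/|Y| = 4.411 Ω, ∠Z = −∠Y = 16.06°
cos φ = cos(16.06°) = 0.9610

0.9610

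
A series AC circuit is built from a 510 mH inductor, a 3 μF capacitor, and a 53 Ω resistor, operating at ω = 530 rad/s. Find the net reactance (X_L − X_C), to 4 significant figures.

X_L = ωL = 270.3 Ω
X_C = 1/(ωC) = 628.9 Ω
X = 270.3 − 628.9 = -358.6 Ω

-358.6 Ω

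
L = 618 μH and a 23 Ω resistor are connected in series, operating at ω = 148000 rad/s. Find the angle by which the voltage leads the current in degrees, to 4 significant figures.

75.88°

X_L = ωL = 91.46 Ω
Z = 23.00 + j91.46 Ω
|Z| = √(23.00² + 91.46²) = 94.31 Ω
∠Z = arctan(91.46/23.00) = 75.88°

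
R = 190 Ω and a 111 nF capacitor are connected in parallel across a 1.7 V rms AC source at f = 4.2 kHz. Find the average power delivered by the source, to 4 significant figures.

ω = 2πf = 26390 rad/s
X_C = 1/(ωC) = 341.4 Ω
Parallel: admittances add. Y = 1/R + jωC
Y = (0.005263 + j0.002929) S
|Y| = 0.006023 S → |Z| = 1/|Y| = 166.0 Ω, ∠Z = −∠Y = -29.10°
I = V/|Z| = 10.24 mA
P = VI cos φ = 1.7 × 0.01024 × cos(-29.10°) = 15.21 mW

15.21 mW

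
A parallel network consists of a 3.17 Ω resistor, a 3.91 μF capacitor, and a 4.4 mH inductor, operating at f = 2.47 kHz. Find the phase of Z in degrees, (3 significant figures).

ω = 2πf = 15520 rad/s
X_L = ωL = 68.3 Ω
X_C = 1/(ωC) = 16.5 Ω
Parallel: admittances add. Y = 1/R + 1/(jωL) + jωC
Y = (0.315 + j0.0460) S
|Y| = 0.319 S → |Z| = 1/|Y| = 3.14 Ω, ∠Z = −∠Y = -8.30°

-8.30°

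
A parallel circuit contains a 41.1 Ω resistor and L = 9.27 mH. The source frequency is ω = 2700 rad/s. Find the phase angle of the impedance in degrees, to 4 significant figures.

X_L = ωL = 25.03 Ω
Parallel: admittances add. Y = 1/R + 1/(jωL)
Y = (0.02433 − j0.03995) S
|Y| = 0.04678 S → |Z| = 1/|Y| = 21.38 Ω, ∠Z = −∠Y = 58.66°

58.66°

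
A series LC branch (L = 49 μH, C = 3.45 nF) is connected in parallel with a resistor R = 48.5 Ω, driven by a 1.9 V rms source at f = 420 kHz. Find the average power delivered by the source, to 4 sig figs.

ω = 2πf = 2.639e+06 rad/s
X_L = ωL = 129.3 Ω
X_C = 1/(ωC) = 109.8 Ω
Branch 1: Z₁ = R = 48.50 Ω
Branch 2 (series LC): Z₂ = j(X_L − X_C) = j19.47 Ω
Parallel: Z = Z₁Z₂/(Z₁+Z₂), |Z| = 18.07 Ω, ∠Z = 68.13°
I = V/|Z| = 105.2 mA
P = VI cos φ = 1.9 × 0.1052 × cos(68.13°) = 74.43 mW

74.43 mW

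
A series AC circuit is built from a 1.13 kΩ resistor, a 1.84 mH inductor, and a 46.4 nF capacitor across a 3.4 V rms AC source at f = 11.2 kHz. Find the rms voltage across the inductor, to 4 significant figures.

0.3849 V

ω = 2πf = 70370 rad/s
X_L = ωL = 129.5 Ω
X_C = 1/(ωC) = 306.3 Ω
Net reactance X = X_L − X_C = -176.8 Ω
Z = 1130 − j176.8 Ω
|Z| = √(1130² + 176.8²) = 1144 Ω
I = V/|Z| = 2.973 mA
V_L = I·|Z_L| = 0.002973 × 129.5 = 0.3849 V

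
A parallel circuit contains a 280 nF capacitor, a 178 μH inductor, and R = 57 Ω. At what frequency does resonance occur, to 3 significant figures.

ω₀ = 1/√(LC) = 1/√(0.000178 × 2.8e-07) = 141600 rad/s
f₀ = ω₀/(2π) = 22.5 kHz

22.5 kHz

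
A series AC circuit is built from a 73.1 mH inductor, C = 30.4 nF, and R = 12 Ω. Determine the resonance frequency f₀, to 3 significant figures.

ω₀ = 1/√(LC) = 1/√(0.0731 × 3.04e-08) = 21210 rad/s
f₀ = ω₀/(2π) = 3.38 kHz

3.38 kHz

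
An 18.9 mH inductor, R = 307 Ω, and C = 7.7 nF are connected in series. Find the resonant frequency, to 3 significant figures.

13.2 kHz

ω₀ = 1/√(LC) = 1/√(0.0189 × 7.7e-09) = 82890 rad/s
f₀ = ω₀/(2π) = 13.2 kHz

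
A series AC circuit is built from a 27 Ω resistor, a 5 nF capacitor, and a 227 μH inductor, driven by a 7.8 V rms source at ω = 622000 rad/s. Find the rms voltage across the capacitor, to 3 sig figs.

13.8 V

X_L = ωL = 141 Ω
X_C = 1/(ωC) = 322 Ω
Net reactance X = X_L − X_C = -180 Ω
Z = 27.0 − j180 Ω
|Z| = √(27.0² + 180²) = 182 Ω
I = V/|Z| = 42.8 mA
V_C = I·|Z_C| = 0.0428 × 322 = 13.8 V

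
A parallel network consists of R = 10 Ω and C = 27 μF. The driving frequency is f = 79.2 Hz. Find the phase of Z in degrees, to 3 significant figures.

ω = 2πf = 497.6 rad/s
X_C = 1/(ωC) = 74.4 Ω
Parallel: admittances add. Y = 1/R + jωC
Y = (0.100 + j0.0134) S
|Y| = 0.101 S → |Z| = 1/|Y| = 9.91 Ω, ∠Z = −∠Y = -7.65°

-7.65°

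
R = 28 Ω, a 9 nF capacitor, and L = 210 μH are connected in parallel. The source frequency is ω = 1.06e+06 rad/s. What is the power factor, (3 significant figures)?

0.990

X_L = ωL = 223 Ω
X_C = 1/(ωC) = 105 Ω
Parallel: admittances add. Y = 1/R + 1/(jωL) + jωC
Y = (0.0357 + j0.00505) S
|Y| = 0.0361 S → |Z| = 1/|Y| = 27.7 Ω, ∠Z = −∠Y = -8.04°
cos φ = cos(-8.04°) = 0.990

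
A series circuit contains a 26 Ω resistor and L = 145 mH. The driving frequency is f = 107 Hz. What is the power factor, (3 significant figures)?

ω = 2πf = 672.3 rad/s
X_L = ωL = 97.5 Ω
Z = 26.0 + j97.5 Ω
|Z| = √(26.0² + 97.5²) = 101 Ω
∠Z = arctan(97.5/26.0) = 75.1°
cos φ = cos(75.1°) = 0.258

0.258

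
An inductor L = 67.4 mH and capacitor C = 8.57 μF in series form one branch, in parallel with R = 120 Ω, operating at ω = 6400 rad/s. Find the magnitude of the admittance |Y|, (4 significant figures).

8.678 mS

X_L = ωL = 431.4 Ω
X_C = 1/(ωC) = 18.23 Ω
Branch 1: Z₁ = R = 120.0 Ω
Branch 2 (series LC): Z₂ = j(X_L − X_C) = j413.1 Ω
Parallel: Z = Z₁Z₂/(Z₁+Z₂), |Z| = 115.2 Ω, ∠Z = 16.20°
|Y| = 1/|Z| = 8.678 mS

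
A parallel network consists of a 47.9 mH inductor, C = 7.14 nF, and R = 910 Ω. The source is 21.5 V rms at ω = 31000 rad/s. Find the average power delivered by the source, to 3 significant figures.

X_L = ωL = 1480 Ω
X_C = 1/(ωC) = 4520 Ω
Parallel: admittances add. Y = 1/R + 1/(jωL) + jωC
Y = (0.00110 − j0.000452) S
|Y| = 0.00119 S → |Z| = 1/|Y| = 842 Ω, ∠Z = −∠Y = 22.4°
I = V/|Z| = 25.5 mA
P = VI cos φ = 21.5 × 0.0255 × cos(22.4°) = 508 mW

508 mW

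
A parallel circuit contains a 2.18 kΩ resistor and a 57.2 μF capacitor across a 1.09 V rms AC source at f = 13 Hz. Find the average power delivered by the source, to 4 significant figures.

ω = 2πf = 81.68 rad/s
X_C = 1/(ωC) = 214.0 Ω
Parallel: admittances add. Y = 1/R + jωC
Y = (0.0004587 + j0.004672) S
|Y| = 0.004695 S → |Z| = 1/|Y| = 213.0 Ω, ∠Z = −∠Y = -84.39°
I = V/|Z| = 5.117 mA
P = VI cos φ = 1.09 × 0.005117 × cos(-84.39°) = 545.0 μW

545.0 μW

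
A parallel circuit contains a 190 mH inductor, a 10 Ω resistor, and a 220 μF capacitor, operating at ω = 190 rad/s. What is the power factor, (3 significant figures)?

X_L = ωL = 36.1 Ω
X_C = 1/(ωC) = 23.9 Ω
Parallel: admittances add. Y = 1/R + 1/(jωL) + jωC
Y = (0.100 + j0.0141) S
|Y| = 0.101 S → |Z| = 1/|Y| = 9.90 Ω, ∠Z = −∠Y = -8.03°
cos φ = cos(-8.03°) = 0.990

0.990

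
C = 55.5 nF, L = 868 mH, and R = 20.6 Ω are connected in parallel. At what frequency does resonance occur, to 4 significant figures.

725.1 Hz

ω₀ = 1/√(LC) = 1/√(0.868 × 5.55e-08) = 4556 rad/s
f₀ = ω₀/(2π) = 725.1 Hz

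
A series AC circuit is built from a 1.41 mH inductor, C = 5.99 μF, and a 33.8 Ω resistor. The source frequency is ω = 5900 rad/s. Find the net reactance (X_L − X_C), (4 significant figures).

-19.98 Ω

X_L = ωL = 8.319 Ω
X_C = 1/(ωC) = 28.30 Ω
X = 8.319 − 28.30 = -19.98 Ω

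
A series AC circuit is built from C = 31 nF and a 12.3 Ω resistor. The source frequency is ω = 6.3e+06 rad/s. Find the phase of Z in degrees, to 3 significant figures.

-22.6°

X_C = 1/(ωC) = 5.12 Ω
Z = 12.3 − j5.12 Ω
|Z| = √(12.3² + 5.12²) = 13.3 Ω
∠Z = arctan(-5.12/12.3) = -22.6°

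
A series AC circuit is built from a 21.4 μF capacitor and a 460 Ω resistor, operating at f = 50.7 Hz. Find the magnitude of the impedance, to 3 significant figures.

483 Ω

ω = 2πf = 318.6 rad/s
X_C = 1/(ωC) = 147 Ω
Z = 460 − j147 Ω
|Z| = √(460² + 147²) = 483 Ω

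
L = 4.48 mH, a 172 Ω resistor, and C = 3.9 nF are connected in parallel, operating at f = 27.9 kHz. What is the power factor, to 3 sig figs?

0.995

ω = 2πf = 175300 rad/s
X_L = ωL = 785 Ω
X_C = 1/(ωC) = 1460 Ω
Parallel: admittances add. Y = 1/R + 1/(jωL) + jωC
Y = (0.00581 − j0.000590) S
|Y| = 0.00584 S → |Z| = 1/|Y| = 171 Ω, ∠Z = −∠Y = 5.79°
cos φ = cos(5.79°) = 0.995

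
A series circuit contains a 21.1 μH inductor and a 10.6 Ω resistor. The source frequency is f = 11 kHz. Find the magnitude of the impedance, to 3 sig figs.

ω = 2πf = 69120 rad/s
X_L = ωL = 1.46 Ω
Z = 10.6 + j1.46 Ω
|Z| = √(10.6² + 1.46²) = 10.7 Ω

10.7 Ω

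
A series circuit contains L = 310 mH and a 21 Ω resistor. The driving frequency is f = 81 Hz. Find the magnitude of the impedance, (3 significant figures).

ω = 2πf = 508.9 rad/s
X_L = ωL = 158 Ω
Z = 21.0 + j158 Ω
|Z| = √(21.0² + 158²) = 159 Ω

159 Ω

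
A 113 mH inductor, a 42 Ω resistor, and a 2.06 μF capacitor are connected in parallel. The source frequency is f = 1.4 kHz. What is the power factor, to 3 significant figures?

0.812

ω = 2πf = 8796 rad/s
X_L = ωL = 994 Ω
X_C = 1/(ωC) = 55.2 Ω
Parallel: admittances add. Y = 1/R + 1/(jωL) + jωC
Y = (0.0238 + j0.0171) S
|Y| = 0.0293 S → |Z| = 1/|Y| = 34.1 Ω, ∠Z = −∠Y = -35.7°
cos φ = cos(-35.7°) = 0.812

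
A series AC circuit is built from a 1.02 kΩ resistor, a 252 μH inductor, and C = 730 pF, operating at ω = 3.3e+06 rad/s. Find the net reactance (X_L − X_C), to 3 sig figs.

416 Ω

X_L = ωL = 832 Ω
X_C = 1/(ωC) = 415 Ω
X = 832 − 415 = 416 Ω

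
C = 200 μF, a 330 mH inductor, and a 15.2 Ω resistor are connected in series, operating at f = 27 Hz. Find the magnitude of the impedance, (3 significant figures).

30.6 Ω

ω = 2πf = 169.6 rad/s
X_L = ωL = 56.0 Ω
X_C = 1/(ωC) = 29.5 Ω
Net reactance X = X_L − X_C = 26.5 Ω
Z = 15.2 + j26.5 Ω
|Z| = √(15.2² + 26.5²) = 30.6 Ω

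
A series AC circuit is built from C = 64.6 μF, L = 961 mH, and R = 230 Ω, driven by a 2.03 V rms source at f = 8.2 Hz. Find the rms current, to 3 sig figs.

ω = 2πf = 51.52 rad/s
X_L = ωL = 49.5 Ω
X_C = 1/(ωC) = 300 Ω
Net reactance X = X_L − X_C = -251 Ω
Z = 230 − j251 Ω
|Z| = √(230² + 251²) = 340 Ω
I = V/|Z| = 2.03/340 = 5.96 mA

5.96 mA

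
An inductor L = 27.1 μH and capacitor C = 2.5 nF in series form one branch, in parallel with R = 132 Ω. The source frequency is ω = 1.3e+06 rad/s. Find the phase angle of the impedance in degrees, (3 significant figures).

-25.8°

X_L = ωL = 35.2 Ω
X_C = 1/(ωC) = 308 Ω
Branch 1: Z₁ = R = 132 Ω
Branch 2 (series LC): Z₂ = j(X_L − X_C) = −j272 Ω
Parallel: Z = Z₁Z₂/(Z₁+Z₂), |Z| = 119 Ω, ∠Z = -25.8°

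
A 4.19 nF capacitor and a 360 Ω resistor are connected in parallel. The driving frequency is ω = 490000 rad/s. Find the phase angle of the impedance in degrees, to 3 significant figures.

X_C = 1/(ωC) = 487 Ω
Parallel: admittances add. Y = 1/R + jωC
Y = (0.00278 + j0.00205) S
|Y| = 0.00345 S → |Z| = 1/|Y| = 290 Ω, ∠Z = −∠Y = -36.5°

-36.5°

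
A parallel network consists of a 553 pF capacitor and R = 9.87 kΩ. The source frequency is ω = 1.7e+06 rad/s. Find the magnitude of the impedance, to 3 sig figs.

X_C = 1/(ωC) = 1060 Ω
Parallel: admittances add. Y = 1/R + jωC
Y = (0.000101 + j0.000940) S
|Y| = 0.000946 S → |Z| = 1/|Y| = 1060 Ω, ∠Z = −∠Y = -83.8°

1060 Ω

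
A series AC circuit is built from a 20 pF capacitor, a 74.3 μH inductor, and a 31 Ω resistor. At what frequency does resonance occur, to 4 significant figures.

ω₀ = 1/√(LC) = 1/√(7.43e-05 × 2e-11) = 2.594e+07 rad/s
f₀ = ω₀/(2π) = 4.129 MHz

4.129 MHz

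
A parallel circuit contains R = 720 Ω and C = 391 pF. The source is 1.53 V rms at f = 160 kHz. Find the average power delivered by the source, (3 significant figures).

ω = 2πf = 1.005e+06 rad/s
X_C = 1/(ωC) = 2540 Ω
Parallel: admittances add. Y = 1/R + jωC
Y = (0.00139 + j0.000393) S
|Y| = 0.00144 S → |Z| = 1/|Y| = 693 Ω, ∠Z = −∠Y = -15.8°
I = V/|Z| = 2.21 mA
P = VI cos φ = 1.53 × 0.00221 × cos(-15.8°) = 3.25 mW

3.25 mW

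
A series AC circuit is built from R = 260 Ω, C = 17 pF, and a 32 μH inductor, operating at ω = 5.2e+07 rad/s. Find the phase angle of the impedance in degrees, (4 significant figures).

X_L = ωL = 1664 Ω
X_C = 1/(ωC) = 1131 Ω
Net reactance X = X_L − X_C = 532.8 Ω
Z = 260.0 + j532.8 Ω
|Z| = √(260.0² + 532.8²) = 592.8 Ω
∠Z = arctan(532.8/260.0) = 63.99°

63.99°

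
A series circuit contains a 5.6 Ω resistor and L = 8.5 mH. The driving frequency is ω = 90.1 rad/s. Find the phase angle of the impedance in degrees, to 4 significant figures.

7.787°

X_L = ωL = 0.7659 Ω
Z = 5.600 + j0.7659 Ω
|Z| = √(5.600² + 0.7659²) = 5.652 Ω
∠Z = arctan(0.7659/5.600) = 7.787°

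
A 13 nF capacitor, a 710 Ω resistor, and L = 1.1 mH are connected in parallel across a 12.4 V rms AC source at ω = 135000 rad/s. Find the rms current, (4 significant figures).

X_L = ωL = 148.5 Ω
X_C = 1/(ωC) = 569.8 Ω
Parallel: admittances add. Y = 1/R + 1/(jωL) + jωC
Y = (0.001408 − j0.004979) S
|Y| = 0.005174 S → |Z| = 1/|Y| = 193.3 Ω, ∠Z = −∠Y = 74.20°
I = V/|Z| = 12.4/193.3 = 64.16 mA

64.16 mA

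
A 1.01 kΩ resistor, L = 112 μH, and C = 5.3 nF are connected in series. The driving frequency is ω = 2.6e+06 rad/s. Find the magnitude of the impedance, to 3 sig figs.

X_L = ωL = 291 Ω
X_C = 1/(ωC) = 72.6 Ω
Net reactance X = X_L − X_C = 219 Ω
Z = 1010 + j219 Ω
|Z| = √(1010² + 219²) = 1030 Ω

1030 Ω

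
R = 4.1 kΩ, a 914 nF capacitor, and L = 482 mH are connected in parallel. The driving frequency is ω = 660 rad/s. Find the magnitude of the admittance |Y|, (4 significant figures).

2.552 mS

X_L = ωL = 318.1 Ω
X_C = 1/(ωC) = 1658 Ω
Parallel: admittances add. Y = 1/R + 1/(jωL) + jωC
Y = (0.0002439 − j0.002540) S
|Y| = 0.002552 S → |Z| = 1/|Y| = 391.9 Ω, ∠Z = −∠Y = 84.52°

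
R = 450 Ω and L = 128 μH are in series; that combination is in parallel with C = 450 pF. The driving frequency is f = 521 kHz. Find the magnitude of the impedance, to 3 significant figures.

803 Ω

ω = 2πf = 3.274e+06 rad/s
X_L = ωL = 419 Ω
X_C = 1/(ωC) = 679 Ω
Branch 1 (R+jX_L): Z₁ = 450 + j419 Ω, |Z₁| = 615 Ω
Branch 2 (−jX_C): Z₂ = −j679 Ω
Parallel: Z = Z₁Z₂/(Z₁+Z₂), |Z| = 803 Ω, ∠Z = -17.0°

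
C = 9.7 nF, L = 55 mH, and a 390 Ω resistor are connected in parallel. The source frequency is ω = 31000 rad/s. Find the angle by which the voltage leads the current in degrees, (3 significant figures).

X_L = ωL = 1700 Ω
X_C = 1/(ωC) = 3330 Ω
Parallel: admittances add. Y = 1/R + 1/(jωL) + jωC
Y = (0.00256 − j0.000286) S
|Y| = 0.00258 S → |Z| = 1/|Y| = 388 Ω, ∠Z = −∠Y = 6.36°

6.36°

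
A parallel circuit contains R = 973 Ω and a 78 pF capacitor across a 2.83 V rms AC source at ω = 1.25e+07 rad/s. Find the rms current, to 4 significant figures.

4.009 mA

X_C = 1/(ωC) = 1026 Ω
Parallel: admittances add. Y = 1/R + jωC
Y = (0.001028 + j0.0009750) S
|Y| = 0.001417 S → |Z| = 1/|Y| = 705.9 Ω, ∠Z = −∠Y = -43.49°
I = V/|Z| = 2.83/705.9 = 4.009 mA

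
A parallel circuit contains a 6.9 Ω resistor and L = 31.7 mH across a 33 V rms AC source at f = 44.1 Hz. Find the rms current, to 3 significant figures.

6.08 A

ω = 2πf = 277.1 rad/s
X_L = ωL = 8.78 Ω
Parallel: admittances add. Y = 1/R + 1/(jωL)
Y = (0.145 − j0.114) S
|Y| = 0.184 S → |Z| = 1/|Y| = 5.43 Ω, ∠Z = −∠Y = 38.2°
I = V/|Z| = 33/5.43 = 6.08 A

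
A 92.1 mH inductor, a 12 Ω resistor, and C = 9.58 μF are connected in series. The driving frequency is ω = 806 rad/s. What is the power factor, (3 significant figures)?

0.212

X_L = ωL = 74.2 Ω
X_C = 1/(ωC) = 130 Ω
Net reactance X = X_L − X_C = -55.3 Ω
Z = 12.0 − j55.3 Ω
|Z| = √(12.0² + 55.3²) = 56.6 Ω
∠Z = arctan(-55.3/12.0) = -77.8°
cos φ = cos(-77.8°) = 0.212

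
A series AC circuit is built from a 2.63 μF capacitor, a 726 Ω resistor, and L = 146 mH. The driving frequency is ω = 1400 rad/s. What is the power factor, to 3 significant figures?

0.996

X_L = ωL = 204 Ω
X_C = 1/(ωC) = 272 Ω
Net reactance X = X_L − X_C = -67.2 Ω
Z = 726 − j67.2 Ω
|Z| = √(726² + 67.2²) = 729 Ω
∠Z = arctan(-67.2/726) = -5.29°
cos φ = cos(-5.29°) = 0.996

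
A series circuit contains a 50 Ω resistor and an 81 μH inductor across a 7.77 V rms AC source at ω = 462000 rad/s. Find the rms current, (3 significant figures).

X_L = ωL = 37.4 Ω
Z = 50.0 + j37.4 Ω
|Z| = √(50.0² + 37.4²) = 62.5 Ω
I = V/|Z| = 7.77/62.5 = 124 mA

124 mA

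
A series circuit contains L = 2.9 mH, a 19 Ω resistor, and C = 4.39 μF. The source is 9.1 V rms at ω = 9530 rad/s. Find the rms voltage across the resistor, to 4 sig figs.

X_L = ωL = 27.64 Ω
X_C = 1/(ωC) = 23.90 Ω
Net reactance X = X_L − X_C = 3.735 Ω
Z = 19.00 + j3.735 Ω
|Z| = √(19.00² + 3.735²) = 19.36 Ω
I = V/|Z| = 470.0 mA
V_R = I·|Z_R| = 0.4700 × 19.00 = 8.929 V

8.929 V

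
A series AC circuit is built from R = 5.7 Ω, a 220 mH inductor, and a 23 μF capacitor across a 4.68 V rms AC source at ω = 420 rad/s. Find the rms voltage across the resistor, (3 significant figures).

2.13 V

X_L = ωL = 92.4 Ω
X_C = 1/(ωC) = 104 Ω
Net reactance X = X_L − X_C = -11.1 Ω
Z = 5.70 − j11.1 Ω
|Z| = √(5.70² + 11.1²) = 12.5 Ω
I = V/|Z| = 375 mA
V_R = I·|Z_R| = 0.375 × 5.70 = 2.13 V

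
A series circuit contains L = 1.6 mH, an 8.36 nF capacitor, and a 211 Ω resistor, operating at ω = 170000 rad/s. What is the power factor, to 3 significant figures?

0.439

X_L = ωL = 272 Ω
X_C = 1/(ωC) = 704 Ω
Net reactance X = X_L − X_C = -432 Ω
Z = 211 − j432 Ω
|Z| = √(211² + 432²) = 480 Ω
∠Z = arctan(-432/211) = -63.9°
cos φ = cos(-63.9°) = 0.439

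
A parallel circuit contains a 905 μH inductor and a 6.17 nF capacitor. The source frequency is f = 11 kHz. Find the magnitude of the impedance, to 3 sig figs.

ω = 2πf = 69120 rad/s
X_L = ωL = 62.5 Ω
X_C = 1/(ωC) = 2340 Ω
Parallel: admittances add. Y = 1/(jωL) + jωC
Y = (0 − j0.0156) S
|Y| = 0.0156 S → |Z| = 1/|Y| = 64.3 Ω, ∠Z = −∠Y = 90.0°

64.3 Ω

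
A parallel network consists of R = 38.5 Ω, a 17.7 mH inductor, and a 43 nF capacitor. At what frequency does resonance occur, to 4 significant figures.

ω₀ = 1/√(LC) = 1/√(0.0177 × 4.3e-08) = 36250 rad/s
f₀ = ω₀/(2π) = 5.769 kHz

5.769 kHz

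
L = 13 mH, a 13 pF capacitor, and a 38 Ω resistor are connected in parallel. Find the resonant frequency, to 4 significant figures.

ω₀ = 1/√(LC) = 1/√(0.013 × 1.3e-11) = 2.433e+06 rad/s
f₀ = ω₀/(2π) = 387.1 kHz

387.1 kHz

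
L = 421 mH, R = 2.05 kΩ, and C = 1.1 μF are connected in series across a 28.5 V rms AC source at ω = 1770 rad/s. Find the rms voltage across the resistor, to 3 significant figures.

X_L = ωL = 745 Ω
X_C = 1/(ωC) = 514 Ω
Net reactance X = X_L − X_C = 232 Ω
Z = 2050 + j232 Ω
|Z| = √(2050² + 232²) = 2060 Ω
I = V/|Z| = 13.8 mA
V_R = I·|Z_R| = 0.0138 × 2050 = 28.3 V

28.3 V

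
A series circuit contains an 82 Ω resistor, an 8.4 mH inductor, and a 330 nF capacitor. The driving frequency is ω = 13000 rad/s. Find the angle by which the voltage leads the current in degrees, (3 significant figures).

X_L = ωL = 109 Ω
X_C = 1/(ωC) = 233 Ω
Net reactance X = X_L − X_C = -124 Ω
Z = 82.0 − j124 Ω
|Z| = √(82.0² + 124²) = 149 Ω
∠Z = arctan(-124/82.0) = -56.5°

-56.5°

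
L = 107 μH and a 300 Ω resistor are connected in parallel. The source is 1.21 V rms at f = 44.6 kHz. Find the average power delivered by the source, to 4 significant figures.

4.880 mW

ω = 2πf = 280200 rad/s
X_L = ωL = 29.98 Ω
Parallel: admittances add. Y = 1/R + 1/(jωL)
Y = (0.003333 − j0.03335) S
|Y| = 0.03352 S → |Z| = 1/|Y| = 29.84 Ω, ∠Z = −∠Y = 84.29°
I = V/|Z| = 40.56 mA
P = VI cos φ = 1.21 × 0.04056 × cos(84.29°) = 4.880 mW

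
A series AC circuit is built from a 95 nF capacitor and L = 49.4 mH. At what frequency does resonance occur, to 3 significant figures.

ω₀ = 1/√(LC) = 1/√(0.0494 × 9.5e-08) = 14600 rad/s
f₀ = ω₀/(2π) = 2.32 kHz

2.32 kHz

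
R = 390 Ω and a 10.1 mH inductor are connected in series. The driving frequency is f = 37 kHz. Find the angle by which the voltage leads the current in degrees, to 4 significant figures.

80.57°

ω = 2πf = 232500 rad/s
X_L = ωL = 2348 Ω
Z = 390.0 + j2348 Ω
|Z| = √(390.0² + 2348²) = 2380 Ω
∠Z = arctan(2348/390.0) = 80.57°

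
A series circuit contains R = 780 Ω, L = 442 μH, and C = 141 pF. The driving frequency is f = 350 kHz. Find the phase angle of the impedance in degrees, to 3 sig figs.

ω = 2πf = 2.199e+06 rad/s
X_L = ωL = 972 Ω
X_C = 1/(ωC) = 3230 Ω
Net reactance X = X_L − X_C = -2250 Ω
Z = 780 − j2250 Ω
|Z| = √(780² + 2250²) = 2380 Ω
∠Z = arctan(-2250/780) = -70.9°

-70.9°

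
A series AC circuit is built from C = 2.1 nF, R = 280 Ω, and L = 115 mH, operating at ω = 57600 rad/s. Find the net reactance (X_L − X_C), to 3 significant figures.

-1640 Ω

X_L = ωL = 6620 Ω
X_C = 1/(ωC) = 8270 Ω
X = 6620 − 8270 = -1640 Ω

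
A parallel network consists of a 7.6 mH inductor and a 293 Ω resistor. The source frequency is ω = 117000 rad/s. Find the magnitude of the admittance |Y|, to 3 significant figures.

X_L = ωL = 889 Ω
Parallel: admittances add. Y = 1/R + 1/(jωL)
Y = (0.00341 − j0.00112) S
|Y| = 0.00359 S → |Z| = 1/|Y| = 278 Ω, ∠Z = −∠Y = 18.2°

3.59 mS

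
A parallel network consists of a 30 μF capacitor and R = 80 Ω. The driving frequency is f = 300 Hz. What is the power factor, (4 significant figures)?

0.2158

ω = 2πf = 1885 rad/s
X_C = 1/(ωC) = 17.68 Ω
Parallel: admittances add. Y = 1/R + jωC
Y = (0.01250 + j0.05655) S
|Y| = 0.05791 S → |Z| = 1/|Y| = 17.27 Ω, ∠Z = −∠Y = -77.54°
cos φ = cos(-77.54°) = 0.2158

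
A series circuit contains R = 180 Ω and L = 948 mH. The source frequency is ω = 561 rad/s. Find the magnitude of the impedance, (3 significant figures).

X_L = ωL = 532 Ω
Z = 180 + j532 Ω
|Z| = √(180² + 532²) = 561 Ω

561 Ω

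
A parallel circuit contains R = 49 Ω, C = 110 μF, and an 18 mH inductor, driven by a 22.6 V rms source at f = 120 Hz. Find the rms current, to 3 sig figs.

ω = 2πf = 754.0 rad/s
X_L = ωL = 13.6 Ω
X_C = 1/(ωC) = 12.1 Ω
Parallel: admittances add. Y = 1/R + 1/(jωL) + jωC
Y = (0.0204 + j0.00926) S
|Y| = 0.0224 S → |Z| = 1/|Y| = 44.6 Ω, ∠Z = −∠Y = -24.4°
I = V/|Z| = 22.6/44.6 = 506 mA

506 mA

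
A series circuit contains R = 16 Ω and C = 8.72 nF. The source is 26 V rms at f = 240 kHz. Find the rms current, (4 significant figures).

334.6 mA

ω = 2πf = 1.508e+06 rad/s
X_C = 1/(ωC) = 76.05 Ω
Z = 16.00 − j76.05 Ω
|Z| = √(16.00² + 76.05²) = 77.71 Ω
I = V/|Z| = 26/77.71 = 334.6 mA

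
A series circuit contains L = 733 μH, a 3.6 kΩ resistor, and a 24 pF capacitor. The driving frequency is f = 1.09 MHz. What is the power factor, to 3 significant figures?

ω = 2πf = 6.849e+06 rad/s
X_L = ωL = 5020 Ω
X_C = 1/(ωC) = 6080 Ω
Net reactance X = X_L − X_C = -1060 Ω
Z = 3600 − j1060 Ω
|Z| = √(3600² + 1060²) = 3750 Ω
∠Z = arctan(-1060/3600) = -16.5°
cos φ = cos(-16.5°) = 0.959

0.959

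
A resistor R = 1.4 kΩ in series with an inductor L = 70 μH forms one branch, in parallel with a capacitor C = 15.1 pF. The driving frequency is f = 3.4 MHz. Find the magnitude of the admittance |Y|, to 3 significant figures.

335 μS

ω = 2πf = 2.136e+07 rad/s
X_L = ωL = 1500 Ω
X_C = 1/(ωC) = 3100 Ω
Branch 1 (R+jX_L): Z₁ = 1400 + j1500 Ω, |Z₁| = 2050 Ω
Branch 2 (−jX_C): Z₂ = −j3100 Ω
Parallel: Z = Z₁Z₂/(Z₁+Z₂), |Z| = 2980 Ω, ∠Z = 5.78°
|Y| = 1/|Z| = 335 μS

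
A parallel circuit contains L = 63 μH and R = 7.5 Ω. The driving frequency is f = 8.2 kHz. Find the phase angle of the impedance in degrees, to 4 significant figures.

66.60°

ω = 2πf = 51520 rad/s
X_L = ωL = 3.246 Ω
Parallel: admittances add. Y = 1/R + 1/(jωL)
Y = (0.1333 − j0.3081) S
|Y| = 0.3357 S → |Z| = 1/|Y| = 2.979 Ω, ∠Z = −∠Y = 66.60°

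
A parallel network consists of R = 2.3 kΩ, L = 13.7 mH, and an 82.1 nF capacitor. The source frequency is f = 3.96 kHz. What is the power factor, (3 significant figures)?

ω = 2πf = 24880 rad/s
X_L = ωL = 341 Ω
X_C = 1/(ωC) = 490 Ω
Parallel: admittances add. Y = 1/R + 1/(jωL) + jωC
Y = (0.000435 − j0.000891) S
|Y| = 0.000991 S → |Z| = 1/|Y| = 1010 Ω, ∠Z = −∠Y = 64.0°
cos φ = cos(64.0°) = 0.439

0.439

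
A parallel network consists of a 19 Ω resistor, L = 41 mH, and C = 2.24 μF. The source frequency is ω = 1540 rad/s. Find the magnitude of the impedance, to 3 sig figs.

X_L = ωL = 63.1 Ω
X_C = 1/(ωC) = 290 Ω
Parallel: admittances add. Y = 1/R + 1/(jωL) + jωC
Y = (0.0526 − j0.0124) S
|Y| = 0.0541 S → |Z| = 1/|Y| = 18.5 Ω, ∠Z = −∠Y = 13.2°

18.5 Ω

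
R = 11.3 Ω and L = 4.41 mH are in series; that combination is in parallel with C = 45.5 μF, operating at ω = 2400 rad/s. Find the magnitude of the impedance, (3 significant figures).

X_L = ωL = 10.6 Ω
X_C = 1/(ωC) = 9.16 Ω
Branch 1 (R+jX_L): Z₁ = 11.3 + j10.6 Ω, |Z₁| = 15.5 Ω
Branch 2 (−jX_C): Z₂ = −j9.16 Ω
Parallel: Z = Z₁Z₂/(Z₁+Z₂), |Z| = 12.4 Ω, ∠Z = -54.1°

12.4 Ω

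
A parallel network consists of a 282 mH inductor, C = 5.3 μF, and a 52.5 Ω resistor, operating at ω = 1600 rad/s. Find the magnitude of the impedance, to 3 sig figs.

X_L = ωL = 451 Ω
X_C = 1/(ωC) = 118 Ω
Parallel: admittances add. Y = 1/R + 1/(jωL) + jωC
Y = (0.0190 + j0.00626) S
|Y| = 0.0201 S → |Z| = 1/|Y| = 49.9 Ω, ∠Z = −∠Y = -18.2°

49.9 Ω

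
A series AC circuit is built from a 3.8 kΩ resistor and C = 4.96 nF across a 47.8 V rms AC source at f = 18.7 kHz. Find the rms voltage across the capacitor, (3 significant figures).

19.7 V

ω = 2πf = 117500 rad/s
X_C = 1/(ωC) = 1720 Ω
Z = 3800 − j1720 Ω
|Z| = √(3800² + 1720²) = 4170 Ω
I = V/|Z| = 11.5 mA
V_C = I·|Z_C| = 0.0115 × 1720 = 19.7 V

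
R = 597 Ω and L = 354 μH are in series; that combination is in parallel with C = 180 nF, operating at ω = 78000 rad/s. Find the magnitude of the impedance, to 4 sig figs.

X_L = ωL = 27.61 Ω
X_C = 1/(ωC) = 71.23 Ω
Branch 1 (R+jX_L): Z₁ = 597.0 + j27.61 Ω, |Z₁| = 597.6 Ω
Branch 2 (−jX_C): Z₂ = −j71.23 Ω
Parallel: Z = Z₁Z₂/(Z₁+Z₂), |Z| = 71.11 Ω, ∠Z = -83.17°

71.11 Ω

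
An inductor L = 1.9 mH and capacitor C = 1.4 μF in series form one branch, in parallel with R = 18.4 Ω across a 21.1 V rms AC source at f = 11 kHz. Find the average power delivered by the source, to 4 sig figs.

24.20 W

ω = 2πf = 69120 rad/s
X_L = ωL = 131.3 Ω
X_C = 1/(ωC) = 10.33 Ω
Branch 1: Z₁ = R = 18.40 Ω
Branch 2 (series LC): Z₂ = j(X_L − X_C) = j121.0 Ω
Parallel: Z = Z₁Z₂/(Z₁+Z₂), |Z| = 18.19 Ω, ∠Z = 8.648°
I = V/|Z| = 1.160 A
P = VI cos φ = 21.1 × 1.160 × cos(8.648°) = 24.20 W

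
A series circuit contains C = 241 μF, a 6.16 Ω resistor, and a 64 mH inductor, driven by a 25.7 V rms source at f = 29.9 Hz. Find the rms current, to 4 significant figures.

2.178 A

ω = 2πf = 187.9 rad/s
X_L = ωL = 12.02 Ω
X_C = 1/(ωC) = 22.09 Ω
Net reactance X = X_L − X_C = -10.06 Ω
Z = 6.160 − j10.06 Ω
|Z| = √(6.160² + 10.06²) = 11.80 Ω
I = V/|Z| = 25.7/11.80 = 2.178 A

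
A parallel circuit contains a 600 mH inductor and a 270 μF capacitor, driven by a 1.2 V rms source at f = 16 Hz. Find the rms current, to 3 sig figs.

ω = 2πf = 100.5 rad/s
X_L = ωL = 60.3 Ω
X_C = 1/(ωC) = 36.8 Ω
Parallel: admittances add. Y = 1/(jωL) + jωC
Y = (0 + j0.0106) S
|Y| = 0.0106 S → |Z| = 1/|Y| = 94.7 Ω, ∠Z = −∠Y = -90.0°
I = V/|Z| = 1.2/94.7 = 12.7 mA

12.7 mA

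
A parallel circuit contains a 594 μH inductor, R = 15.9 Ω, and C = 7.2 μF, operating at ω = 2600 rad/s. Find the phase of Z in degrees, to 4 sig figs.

84.29°

X_L = ωL = 1.544 Ω
X_C = 1/(ωC) = 53.42 Ω
Parallel: admittances add. Y = 1/R + 1/(jωL) + jωC
Y = (0.06289 − j0.6288) S
|Y| = 0.6319 S → |Z| = 1/|Y| = 1.582 Ω, ∠Z = −∠Y = 84.29°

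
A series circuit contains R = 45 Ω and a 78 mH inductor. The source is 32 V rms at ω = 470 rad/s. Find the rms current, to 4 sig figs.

X_L = ωL = 36.66 Ω
Z = 45.00 + j36.66 Ω
|Z| = √(45.00² + 36.66²) = 58.04 Ω
I = V/|Z| = 32/58.04 = 551.3 mA

551.3 mA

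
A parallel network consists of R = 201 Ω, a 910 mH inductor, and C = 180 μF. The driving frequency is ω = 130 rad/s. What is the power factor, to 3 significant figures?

0.316

X_L = ωL = 118 Ω
X_C = 1/(ωC) = 42.7 Ω
Parallel: admittances add. Y = 1/R + 1/(jωL) + jωC
Y = (0.00498 + j0.0149) S
|Y| = 0.0158 S → |Z| = 1/|Y| = 63.5 Ω, ∠Z = −∠Y = -71.6°
cos φ = cos(-71.6°) = 0.316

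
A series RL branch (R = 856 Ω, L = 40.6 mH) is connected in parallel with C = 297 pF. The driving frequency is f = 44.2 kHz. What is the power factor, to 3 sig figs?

ω = 2πf = 277700 rad/s
X_L = ωL = 11300 Ω
X_C = 1/(ωC) = 12100 Ω
Branch 1 (R+jX_L): Z₁ = 856 + j11300 Ω, |Z₁| = 11300 Ω
Branch 2 (−jX_C): Z₂ = −j12100 Ω
Parallel: Z = Z₁Z₂/(Z₁+Z₂), |Z| = 114000 Ω, ∠Z = 40.4°
cos φ = cos(40.4°) = 0.761

0.761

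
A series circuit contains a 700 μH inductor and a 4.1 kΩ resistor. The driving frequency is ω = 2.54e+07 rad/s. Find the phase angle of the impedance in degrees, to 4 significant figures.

X_L = ωL = 17780 Ω
Z = 4100 + j17780 Ω
|Z| = √(4100² + 17780²) = 18250 Ω
∠Z = arctan(17780/4100) = 77.01°

77.01°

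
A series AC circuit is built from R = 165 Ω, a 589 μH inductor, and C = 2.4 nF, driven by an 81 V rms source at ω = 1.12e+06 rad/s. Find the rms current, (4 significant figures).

X_L = ωL = 659.7 Ω
X_C = 1/(ωC) = 372.0 Ω
Net reactance X = X_L − X_C = 287.7 Ω
Z = 165.0 + j287.7 Ω
|Z| = √(165.0² + 287.7²) = 331.6 Ω
I = V/|Z| = 81/331.6 = 244.3 mA

244.3 mA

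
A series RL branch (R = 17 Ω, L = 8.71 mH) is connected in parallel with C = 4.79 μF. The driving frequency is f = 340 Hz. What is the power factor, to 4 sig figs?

0.8145

ω = 2πf = 2136 rad/s
X_L = ωL = 18.61 Ω
X_C = 1/(ωC) = 97.73 Ω
Branch 1 (R+jX_L): Z₁ = 17.00 + j18.61 Ω, |Z₁| = 25.20 Ω
Branch 2 (−jX_C): Z₂ = −j97.73 Ω
Parallel: Z = Z₁Z₂/(Z₁+Z₂), |Z| = 30.44 Ω, ∠Z = 35.46°
cos φ = cos(35.46°) = 0.8145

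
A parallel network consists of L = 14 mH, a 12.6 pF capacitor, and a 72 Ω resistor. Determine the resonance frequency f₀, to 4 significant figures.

378.9 kHz

ω₀ = 1/√(LC) = 1/√(0.014 × 1.26e-11) = 2.381e+06 rad/s
f₀ = ω₀/(2π) = 378.9 kHz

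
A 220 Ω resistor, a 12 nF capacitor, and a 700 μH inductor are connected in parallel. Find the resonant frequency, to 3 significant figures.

54.9 kHz

ω₀ = 1/√(LC) = 1/√(0.0007 × 1.2e-08) = 345000 rad/s
f₀ = ω₀/(2π) = 54.9 kHz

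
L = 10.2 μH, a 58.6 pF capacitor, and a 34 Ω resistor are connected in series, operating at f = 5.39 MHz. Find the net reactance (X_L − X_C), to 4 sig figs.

ω = 2πf = 3.387e+07 rad/s
X_L = ωL = 345.4 Ω
X_C = 1/(ωC) = 503.9 Ω
X = 345.4 − 503.9 = -158.5 Ω

-158.5 Ω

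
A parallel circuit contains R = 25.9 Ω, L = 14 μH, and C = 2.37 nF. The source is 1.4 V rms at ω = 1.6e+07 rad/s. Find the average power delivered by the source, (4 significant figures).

X_L = ωL = 224.0 Ω
X_C = 1/(ωC) = 26.37 Ω
Parallel: admittances add. Y = 1/R + 1/(jωL) + jωC
Y = (0.03861 + j0.03346) S
|Y| = 0.05109 S → |Z| = 1/|Y| = 19.57 Ω, ∠Z = −∠Y = -40.91°
I = V/|Z| = 71.52 mA
P = VI cos φ = 1.4 × 0.07152 × cos(-40.91°) = 75.68 mW

75.68 mW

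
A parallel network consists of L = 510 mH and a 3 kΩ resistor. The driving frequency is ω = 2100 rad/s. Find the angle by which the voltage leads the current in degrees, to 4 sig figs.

X_L = ωL = 1071 Ω
Parallel: admittances add. Y = 1/R + 1/(jωL)
Y = (0.0003333 − j0.0009337) S
|Y| = 0.0009914 S → |Z| = 1/|Y| = 1009 Ω, ∠Z = −∠Y = 70.35°

70.35°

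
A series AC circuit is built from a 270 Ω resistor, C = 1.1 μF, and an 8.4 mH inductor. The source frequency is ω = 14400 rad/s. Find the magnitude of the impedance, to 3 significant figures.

X_L = ωL = 121 Ω
X_C = 1/(ωC) = 63.1 Ω
Net reactance X = X_L − X_C = 57.8 Ω
Z = 270 + j57.8 Ω
|Z| = √(270² + 57.8²) = 276 Ω

276 Ω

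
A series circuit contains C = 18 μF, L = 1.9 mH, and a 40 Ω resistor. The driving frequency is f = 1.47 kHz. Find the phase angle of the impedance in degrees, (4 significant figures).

ω = 2πf = 9236 rad/s
X_L = ωL = 17.55 Ω
X_C = 1/(ωC) = 6.015 Ω
Net reactance X = X_L − X_C = 11.53 Ω
Z = 40.00 + j11.53 Ω
|Z| = √(40.00² + 11.53²) = 41.63 Ω
∠Z = arctan(11.53/40.00) = 16.08°

16.08°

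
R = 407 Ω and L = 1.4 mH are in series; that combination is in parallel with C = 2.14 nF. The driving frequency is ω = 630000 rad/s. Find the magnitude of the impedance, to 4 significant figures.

X_L = ωL = 882.0 Ω
X_C = 1/(ωC) = 741.7 Ω
Branch 1 (R+jX_L): Z₁ = 407.0 + j882.0 Ω, |Z₁| = 971.4 Ω
Branch 2 (−jX_C): Z₂ = −j741.7 Ω
Parallel: Z = Z₁Z₂/(Z₁+Z₂), |Z| = 1674 Ω, ∠Z = -43.79°

1674 Ω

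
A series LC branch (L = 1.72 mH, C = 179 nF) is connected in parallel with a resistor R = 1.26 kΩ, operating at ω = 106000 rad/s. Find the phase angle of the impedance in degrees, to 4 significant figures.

X_L = ωL = 182.3 Ω
X_C = 1/(ωC) = 52.70 Ω
Branch 1: Z₁ = R = 1260 Ω
Branch 2 (series LC): Z₂ = j(X_L − X_C) = j129.6 Ω
Parallel: Z = Z₁Z₂/(Z₁+Z₂), |Z| = 128.9 Ω, ∠Z = 84.13°

84.13°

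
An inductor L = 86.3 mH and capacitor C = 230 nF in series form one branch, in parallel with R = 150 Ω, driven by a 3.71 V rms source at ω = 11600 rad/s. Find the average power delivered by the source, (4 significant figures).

X_L = ωL = 1001 Ω
X_C = 1/(ωC) = 374.8 Ω
Branch 1: Z₁ = R = 150.0 Ω
Branch 2 (series LC): Z₂ = j(X_L − X_C) = j626.3 Ω
Parallel: Z = Z₁Z₂/(Z₁+Z₂), |Z| = 145.9 Ω, ∠Z = 13.47°
I = V/|Z| = 25.43 mA
P = VI cos φ = 3.71 × 0.02543 × cos(13.47°) = 91.76 mW

91.76 mW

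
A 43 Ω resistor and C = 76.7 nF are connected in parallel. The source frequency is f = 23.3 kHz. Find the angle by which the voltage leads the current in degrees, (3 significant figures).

-25.8°

ω = 2πf = 146400 rad/s
X_C = 1/(ωC) = 89.1 Ω
Parallel: admittances add. Y = 1/R + jωC
Y = (0.0233 + j0.0112) S
|Y| = 0.0258 S → |Z| = 1/|Y| = 38.7 Ω, ∠Z = −∠Y = -25.8°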